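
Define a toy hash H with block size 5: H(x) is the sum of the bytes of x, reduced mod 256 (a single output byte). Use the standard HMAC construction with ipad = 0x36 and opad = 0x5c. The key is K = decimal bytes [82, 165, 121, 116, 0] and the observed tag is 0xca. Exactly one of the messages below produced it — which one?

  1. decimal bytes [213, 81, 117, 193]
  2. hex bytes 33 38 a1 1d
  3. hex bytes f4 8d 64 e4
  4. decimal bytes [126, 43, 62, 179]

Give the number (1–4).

1

Key decimal bytes [82, 165, 121, 116, 0] = 52 a5 79 74 00 is exactly B = 5 bytes: K' = 52 a5 79 74 00.
K' ⊕ ipad = 64 93 4f 42 36; K' ⊕ opad = 0e f9 25 28 5c.
m1: inner = H(64 93 4f 42 36 d5 51 75 c1) = 1a; tag = H(0e f9 25 28 5c 1a) = ca ← matches
m2: inner = H(64 93 4f 42 36 33 38 a1 1d) = e7; tag = H(0e f9 25 28 5c e7) = 97
m3: inner = H(64 93 4f 42 36 f4 8d 64 e4) = 87; tag = H(0e f9 25 28 5c 87) = 37
m4: inner = H(64 93 4f 42 36 7e 2b 3e b3) = 58; tag = H(0e f9 25 28 5c 58) = 08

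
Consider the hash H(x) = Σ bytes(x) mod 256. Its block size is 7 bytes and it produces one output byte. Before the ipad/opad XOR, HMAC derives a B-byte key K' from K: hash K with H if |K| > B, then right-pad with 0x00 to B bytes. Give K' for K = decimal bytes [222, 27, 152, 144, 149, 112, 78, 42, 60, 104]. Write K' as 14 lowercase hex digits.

|K| = 10 > B = 7, so first hash the key.
H(K): sum = 222+27+152+144+149+112+78+42+60+104 = 1090; mod 256 = 66 → 42.
Zero-pad H(K) = 42 to 7 bytes: K' = 42 00 00 00 00 00 00.

42000000000000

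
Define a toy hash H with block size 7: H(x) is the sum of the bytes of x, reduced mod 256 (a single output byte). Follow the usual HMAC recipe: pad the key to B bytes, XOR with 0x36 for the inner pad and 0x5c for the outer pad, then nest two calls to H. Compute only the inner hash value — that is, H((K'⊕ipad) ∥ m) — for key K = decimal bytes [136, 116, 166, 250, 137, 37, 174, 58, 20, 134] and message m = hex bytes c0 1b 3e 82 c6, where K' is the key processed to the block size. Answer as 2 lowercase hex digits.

Key decimal bytes [136, 116, 166, 250, 137, 37, 174, 58, 20, 134] = 88 74 a6 fa 89 25 ae 3a 14 86 is 10 bytes > B = 7, so hash it first: H(key) = cc, then zero-pad to 7 bytes: K' = cc 00 00 00 00 00 00.
K' ⊕ ipad = fa 36 36 36 36 36 36.
Inner input = fa 36 36 36 36 36 36 ∥ c0 1b 3e 82 c6.
Inner hash: sum = 250+54+54+54+54+54+54+192+27+62+130+198 = 1183; mod 256 = 159 → 9f.

9f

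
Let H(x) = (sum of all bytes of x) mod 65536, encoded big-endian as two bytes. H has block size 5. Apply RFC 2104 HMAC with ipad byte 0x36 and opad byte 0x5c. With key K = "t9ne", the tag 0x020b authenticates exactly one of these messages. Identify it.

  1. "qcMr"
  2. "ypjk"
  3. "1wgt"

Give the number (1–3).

Key "t9ne" = 74 39 6e 65 is 4 bytes ≤ B = 5; zero-pad to 5 bytes: K' = 74 39 6e 65 00.
K' ⊕ ipad = 42 0f 58 53 36; K' ⊕ opad = 28 65 32 39 5c.
m1: inner = H(42 0f 58 53 36 71 63 4d 72) = 02 c5; tag = H(28 65 32 39 5c 02 c5) = 021b
m2: inner = H(42 0f 58 53 36 79 70 6a 6b) = 02 f0; tag = H(28 65 32 39 5c 02 f0) = 0246
m3: inner = H(42 0f 58 53 36 31 77 67 74) = 02 b5; tag = H(28 65 32 39 5c 02 b5) = 020b ← matches

3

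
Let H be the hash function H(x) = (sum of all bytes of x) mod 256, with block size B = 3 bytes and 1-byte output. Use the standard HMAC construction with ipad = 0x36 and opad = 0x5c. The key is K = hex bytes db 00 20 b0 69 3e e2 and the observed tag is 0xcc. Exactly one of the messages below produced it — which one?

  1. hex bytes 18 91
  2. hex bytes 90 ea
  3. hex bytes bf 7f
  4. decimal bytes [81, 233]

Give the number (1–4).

3

Key hex bytes db 00 20 b0 69 3e e2 is 7 bytes > B = 3, so hash it first: H(key) = 34, then zero-pad to 3 bytes: K' = 34 00 00.
K' ⊕ ipad = 02 36 36; K' ⊕ opad = 68 5c 5c.
m1: inner = H(02 36 36 18 91) = 17; tag = H(68 5c 5c 17) = 37
m2: inner = H(02 36 36 90 ea) = e8; tag = H(68 5c 5c e8) = 08
m3: inner = H(02 36 36 bf 7f) = ac; tag = H(68 5c 5c ac) = cc ← matches
m4: inner = H(02 36 36 51 e9) = a8; tag = H(68 5c 5c a8) = c8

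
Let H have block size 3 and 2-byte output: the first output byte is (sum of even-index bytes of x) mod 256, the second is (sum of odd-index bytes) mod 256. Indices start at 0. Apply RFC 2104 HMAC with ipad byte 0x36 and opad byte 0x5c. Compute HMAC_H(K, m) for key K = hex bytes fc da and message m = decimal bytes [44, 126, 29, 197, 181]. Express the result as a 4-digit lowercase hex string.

Key hex bytes fc da is 2 bytes ≤ B = 3; zero-pad to 3 bytes: K' = fc da 00.
K' ⊕ ipad = ca ec 36.  K' ⊕ opad = a0 86 5c.
Inner input = (K'⊕ipad) ∥ m = ca ec 36 ∥ 2c 7e 1d c5 b5.
Inner hash: even-index sum = 579 mod 256 = 67; odd-index sum = 490 mod 256 = 234 → 43 ea.
Outer input = (K'⊕opad) ∥ inner = a0 86 5c ∥ 43 ea.
Outer hash (tag): even-index sum = 486 mod 256 = 230; odd-index sum = 201 mod 256 = 201 → e6 c9.

e6c9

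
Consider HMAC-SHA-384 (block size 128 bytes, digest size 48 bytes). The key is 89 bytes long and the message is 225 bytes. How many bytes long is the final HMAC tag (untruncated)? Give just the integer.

The tag is one SHA-384 digest: 48 bytes.

48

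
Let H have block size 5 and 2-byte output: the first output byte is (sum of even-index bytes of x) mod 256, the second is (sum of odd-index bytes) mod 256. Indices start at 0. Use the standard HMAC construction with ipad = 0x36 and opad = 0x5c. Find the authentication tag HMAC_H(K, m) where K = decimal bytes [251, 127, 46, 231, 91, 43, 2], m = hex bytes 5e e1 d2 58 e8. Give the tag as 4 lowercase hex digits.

877e

Key decimal bytes [251, 127, 46, 231, 91, 43, 2] = fb 7f 2e e7 5b 2b 02 is 7 bytes > B = 5, so hash it first: H(key) = 86 91, then zero-pad to 5 bytes: K' = 86 91 00 00 00.
K' ⊕ ipad = b0 a7 36 36 36.  K' ⊕ opad = da cd 5c 5c 5c.
Inner input = (K'⊕ipad) ∥ m = b0 a7 36 36 36 ∥ 5e e1 d2 58 e8.
Inner hash: even-index sum = 597 mod 256 = 85; odd-index sum = 757 mod 256 = 245 → 55 f5.
Outer input = (K'⊕opad) ∥ inner = da cd 5c 5c 5c ∥ 55 f5.
Outer hash (tag): even-index sum = 647 mod 256 = 135; odd-index sum = 382 mod 256 = 126 → 87 7e.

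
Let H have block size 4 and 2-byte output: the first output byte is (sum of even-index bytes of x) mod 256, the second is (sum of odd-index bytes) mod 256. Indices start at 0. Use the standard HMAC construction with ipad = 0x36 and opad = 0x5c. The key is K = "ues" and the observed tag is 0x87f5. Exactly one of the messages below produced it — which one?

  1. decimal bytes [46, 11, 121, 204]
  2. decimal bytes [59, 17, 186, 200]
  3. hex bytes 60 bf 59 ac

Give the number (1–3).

Key "ues" = 75 65 73 is 3 bytes ≤ B = 4; zero-pad to 4 bytes: K' = 75 65 73 00.
K' ⊕ ipad = 43 53 45 36; K' ⊕ opad = 29 39 2f 5c.
m1: inner = H(43 53 45 36 2e 0b 79 cc) = 2f 60; tag = H(29 39 2f 5c 2f 60) = 87f5 ← matches
m2: inner = H(43 53 45 36 3b 11 ba c8) = 7d 62; tag = H(29 39 2f 5c 7d 62) = d5f7
m3: inner = H(43 53 45 36 60 bf 59 ac) = 41 f4; tag = H(29 39 2f 5c 41 f4) = 9989

1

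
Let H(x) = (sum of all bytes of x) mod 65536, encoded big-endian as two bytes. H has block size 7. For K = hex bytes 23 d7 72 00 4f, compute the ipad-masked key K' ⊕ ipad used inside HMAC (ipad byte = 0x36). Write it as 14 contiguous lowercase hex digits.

15e14436793636

Key hex bytes 23 d7 72 00 4f is 5 bytes ≤ B = 7; zero-pad to 7 bytes: K' = 23 d7 72 00 4f 00 00.
XOR each byte with 0x36: 23⊕36=15, d7⊕36=e1, 72⊕36=44, 00⊕36=36, 4f⊕36=79, 00⊕36=36, 00⊕36=36.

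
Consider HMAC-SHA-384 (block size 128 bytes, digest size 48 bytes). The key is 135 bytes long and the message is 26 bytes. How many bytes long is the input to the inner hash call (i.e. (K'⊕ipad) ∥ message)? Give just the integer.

Key is 135 > 128 bytes, so it is hashed to 48 bytes then zero-padded to 128: |K'| = 128.
Inner input = (K'⊕ipad) ∥ m → 128 + 26 = 154 bytes.

154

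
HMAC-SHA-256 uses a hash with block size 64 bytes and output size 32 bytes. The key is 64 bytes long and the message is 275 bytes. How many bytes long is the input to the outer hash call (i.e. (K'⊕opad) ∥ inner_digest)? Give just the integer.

96

Key is 64 ≤ 64 bytes, zero-padded: |K'| = 64.
Outer input = (K'⊕opad) ∥ H(inner) → 64 + 32 = 96 bytes.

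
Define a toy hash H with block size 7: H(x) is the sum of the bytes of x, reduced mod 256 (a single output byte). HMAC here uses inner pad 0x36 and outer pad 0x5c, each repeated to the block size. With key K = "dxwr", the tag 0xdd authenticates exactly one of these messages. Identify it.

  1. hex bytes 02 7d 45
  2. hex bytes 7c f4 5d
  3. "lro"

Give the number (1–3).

Key "dxwr" = 64 78 77 72 is 4 bytes ≤ B = 7; zero-pad to 7 bytes: K' = 64 78 77 72 00 00 00.
K' ⊕ ipad = 52 4e 41 44 36 36 36; K' ⊕ opad = 38 24 2b 2e 5c 5c 5c.
m1: inner = H(52 4e 41 44 36 36 36 02 7d 45) = 8b; tag = H(38 24 2b 2e 5c 5c 5c 8b) = 54
m2: inner = H(52 4e 41 44 36 36 36 7c f4 5d) = 94; tag = H(38 24 2b 2e 5c 5c 5c 94) = 5d
m3: inner = H(52 4e 41 44 36 36 36 6c 72 6f) = 14; tag = H(38 24 2b 2e 5c 5c 5c 14) = dd ← matches

3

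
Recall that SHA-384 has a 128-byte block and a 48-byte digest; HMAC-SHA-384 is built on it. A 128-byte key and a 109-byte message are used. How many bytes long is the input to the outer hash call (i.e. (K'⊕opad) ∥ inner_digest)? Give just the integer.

Key is 128 ≤ 128 bytes, zero-padded: |K'| = 128.
Outer input = (K'⊕opad) ∥ H(inner) → 128 + 48 = 176 bytes.

176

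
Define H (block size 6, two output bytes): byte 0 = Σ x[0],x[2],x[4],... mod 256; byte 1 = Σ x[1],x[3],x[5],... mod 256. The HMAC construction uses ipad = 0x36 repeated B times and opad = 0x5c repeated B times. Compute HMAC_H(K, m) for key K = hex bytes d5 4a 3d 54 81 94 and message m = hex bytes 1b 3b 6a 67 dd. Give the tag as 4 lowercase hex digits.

ce08

Key hex bytes d5 4a 3d 54 81 94 is exactly B = 6 bytes: K' = d5 4a 3d 54 81 94.
K' ⊕ ipad = e3 7c 0b 62 b7 a2.  K' ⊕ opad = 89 16 61 08 dd c8.
Inner input = (K'⊕ipad) ∥ m = e3 7c 0b 62 b7 a2 ∥ 1b 3b 6a 67 dd.
Inner hash: even-index sum = 775 mod 256 = 7; odd-index sum = 546 mod 256 = 34 → 07 22.
Outer input = (K'⊕opad) ∥ inner = 89 16 61 08 dd c8 ∥ 07 22.
Outer hash (tag): even-index sum = 462 mod 256 = 206; odd-index sum = 264 mod 256 = 8 → ce 08.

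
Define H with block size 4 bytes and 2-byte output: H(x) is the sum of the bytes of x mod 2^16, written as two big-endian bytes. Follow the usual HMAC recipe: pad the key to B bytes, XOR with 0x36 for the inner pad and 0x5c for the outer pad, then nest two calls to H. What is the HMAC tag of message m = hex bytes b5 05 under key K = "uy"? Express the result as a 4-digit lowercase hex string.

Key "uy" = 75 79 is 2 bytes ≤ B = 4; zero-pad to 4 bytes: K' = 75 79 00 00.
K' ⊕ ipad = 43 4f 36 36.  K' ⊕ opad = 29 25 5c 5c.
Inner input = (K'⊕ipad) ∥ m = 43 4f 36 36 ∥ b5 05.
Inner hash: sum = 67+79+54+54+181+5 = 440 → 01 b8.
Outer input = (K'⊕opad) ∥ inner = 29 25 5c 5c ∥ 01 b8.
Outer hash (tag): sum = 41+37+92+92+1+184 = 447 → 01 bf.

01bf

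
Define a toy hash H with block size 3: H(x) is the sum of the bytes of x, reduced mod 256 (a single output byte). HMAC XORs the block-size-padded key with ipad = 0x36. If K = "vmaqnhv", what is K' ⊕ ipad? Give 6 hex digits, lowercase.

373636

Key "vmaqnhv" = 76 6d 61 71 6e 68 76 is 7 bytes > B = 3, so hash it first: H(key) = 01, then zero-pad to 3 bytes: K' = 01 00 00.
XOR each byte with 0x36: 01⊕36=37, 00⊕36=36, 00⊕36=36.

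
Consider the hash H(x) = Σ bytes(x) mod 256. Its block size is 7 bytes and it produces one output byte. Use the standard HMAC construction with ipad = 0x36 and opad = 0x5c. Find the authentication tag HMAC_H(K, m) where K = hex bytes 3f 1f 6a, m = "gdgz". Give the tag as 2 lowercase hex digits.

5e

Key hex bytes 3f 1f 6a is 3 bytes ≤ B = 7; zero-pad to 7 bytes: K' = 3f 1f 6a 00 00 00 00.
K' ⊕ ipad = 09 29 5c 36 36 36 36.  K' ⊕ opad = 63 43 36 5c 5c 5c 5c.
Inner input = (K'⊕ipad) ∥ m = 09 29 5c 36 36 36 36 ∥ 67 64 67 7a.
Inner hash: sum = 9+41+92+54+54+54+54+103+100+103+122 = 786; mod 256 = 18 → 12.
Outer input = (K'⊕opad) ∥ inner = 63 43 36 5c 5c 5c 5c ∥ 12.
Outer hash (tag): sum = 99+67+54+92+92+92+92+18 = 606; mod 256 = 94 → 5e.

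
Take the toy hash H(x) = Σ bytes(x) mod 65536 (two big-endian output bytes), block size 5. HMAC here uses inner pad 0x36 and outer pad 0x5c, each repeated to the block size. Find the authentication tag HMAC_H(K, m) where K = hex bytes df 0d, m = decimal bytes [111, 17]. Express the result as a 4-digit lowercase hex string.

Key hex bytes df 0d is 2 bytes ≤ B = 5; zero-pad to 5 bytes: K' = df 0d 00 00 00.
K' ⊕ ipad = e9 3b 36 36 36.  K' ⊕ opad = 83 51 5c 5c 5c.
Inner input = (K'⊕ipad) ∥ m = e9 3b 36 36 36 ∥ 6f 11.
Inner hash: sum = 233+59+54+54+54+111+17 = 582 → 02 46.
Outer input = (K'⊕opad) ∥ inner = 83 51 5c 5c 5c ∥ 02 46.
Outer hash (tag): sum = 131+81+92+92+92+2+70 = 560 → 02 30.

0230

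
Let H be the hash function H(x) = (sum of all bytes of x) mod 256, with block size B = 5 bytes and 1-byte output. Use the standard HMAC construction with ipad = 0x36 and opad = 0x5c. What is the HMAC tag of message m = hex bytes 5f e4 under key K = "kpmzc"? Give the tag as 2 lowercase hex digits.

Key "kpmzc" = 6b 70 6d 7a 63 is exactly B = 5 bytes: K' = 6b 70 6d 7a 63.
K' ⊕ ipad = 5d 46 5b 4c 55.  K' ⊕ opad = 37 2c 31 26 3f.
Inner input = (K'⊕ipad) ∥ m = 5d 46 5b 4c 55 ∥ 5f e4.
Inner hash: sum = 93+70+91+76+85+95+228 = 738; mod 256 = 226 → e2.
Outer input = (K'⊕opad) ∥ inner = 37 2c 31 26 3f ∥ e2.
Outer hash (tag): sum = 55+44+49+38+63+226 = 475; mod 256 = 219 → db.

db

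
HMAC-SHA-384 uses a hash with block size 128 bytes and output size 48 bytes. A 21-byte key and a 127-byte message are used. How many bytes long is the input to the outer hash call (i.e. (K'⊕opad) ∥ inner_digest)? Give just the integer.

176

Key is 21 ≤ 128 bytes, zero-padded: |K'| = 128.
Outer input = (K'⊕opad) ∥ H(inner) → 128 + 48 = 176 bytes.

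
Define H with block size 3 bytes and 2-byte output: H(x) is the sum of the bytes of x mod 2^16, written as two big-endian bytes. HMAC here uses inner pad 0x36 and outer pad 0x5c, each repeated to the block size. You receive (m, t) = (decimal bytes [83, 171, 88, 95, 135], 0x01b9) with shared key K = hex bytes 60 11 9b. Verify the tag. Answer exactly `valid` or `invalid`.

valid

Key hex bytes 60 11 9b is exactly B = 3 bytes: K' = 60 11 9b.
K' ⊕ ipad = 56 27 ad; K' ⊕ opad = 3c 4d c7.
Inner hash: sum = 86+39+173+83+171+88+95+135 = 870 → 03 66.
Outer hash (recomputed tag): sum = 60+77+199+3+102 = 441 → 01 b9.
Recomputed tag = 01b9; claimed = 01b9 → match.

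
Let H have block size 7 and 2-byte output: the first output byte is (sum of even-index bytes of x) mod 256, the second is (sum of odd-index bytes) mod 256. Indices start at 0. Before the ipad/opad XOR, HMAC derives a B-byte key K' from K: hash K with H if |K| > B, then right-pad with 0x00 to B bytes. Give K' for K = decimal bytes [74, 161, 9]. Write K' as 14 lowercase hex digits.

Key decimal bytes [74, 161, 9] = 4a a1 09 is 3 bytes ≤ B = 7; zero-pad to 7 bytes: K' = 4a a1 09 00 00 00 00.

4aa10900000000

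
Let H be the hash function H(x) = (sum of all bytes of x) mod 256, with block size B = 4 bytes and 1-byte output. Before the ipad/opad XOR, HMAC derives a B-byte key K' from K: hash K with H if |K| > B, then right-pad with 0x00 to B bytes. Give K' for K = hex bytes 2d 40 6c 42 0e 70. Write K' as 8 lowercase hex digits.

|K| = 6 > B = 4, so first hash the key.
H(K): sum = 45+64+108+66+14+112 = 409; mod 256 = 153 → 99.
Zero-pad H(K) = 99 to 4 bytes: K' = 99 00 00 00.

99000000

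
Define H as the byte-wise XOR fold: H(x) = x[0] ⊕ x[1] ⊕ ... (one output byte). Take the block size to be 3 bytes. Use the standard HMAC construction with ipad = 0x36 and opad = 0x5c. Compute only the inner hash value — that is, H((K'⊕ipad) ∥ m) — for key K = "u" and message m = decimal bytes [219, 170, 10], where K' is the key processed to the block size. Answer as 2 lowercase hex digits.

Key "u" = 75 is 1 byte ≤ B = 3; zero-pad to 3 bytes: K' = 75 00 00.
K' ⊕ ipad = 43 36 36.
Inner input = 43 36 36 ∥ db aa 0a.
Inner hash: XOR 43⊕36⊕36⊕db⊕aa⊕0a = 38.

38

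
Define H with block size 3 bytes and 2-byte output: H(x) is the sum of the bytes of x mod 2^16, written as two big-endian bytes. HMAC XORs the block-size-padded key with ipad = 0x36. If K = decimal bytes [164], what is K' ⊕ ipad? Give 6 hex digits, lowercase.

Key decimal bytes [164] = a4 is 1 byte ≤ B = 3; zero-pad to 3 bytes: K' = a4 00 00.
XOR each byte with 0x36: a4⊕36=92, 00⊕36=36, 00⊕36=36.

923636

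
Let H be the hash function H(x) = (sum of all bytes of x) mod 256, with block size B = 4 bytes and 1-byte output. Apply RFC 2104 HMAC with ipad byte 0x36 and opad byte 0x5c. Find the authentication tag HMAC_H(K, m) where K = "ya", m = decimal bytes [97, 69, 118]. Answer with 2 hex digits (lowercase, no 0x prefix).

48

Key "ya" = 79 61 is 2 bytes ≤ B = 4; zero-pad to 4 bytes: K' = 79 61 00 00.
K' ⊕ ipad = 4f 57 36 36.  K' ⊕ opad = 25 3d 5c 5c.
Inner input = (K'⊕ipad) ∥ m = 4f 57 36 36 ∥ 61 45 76.
Inner hash: sum = 79+87+54+54+97+69+118 = 558; mod 256 = 46 → 2e.
Outer input = (K'⊕opad) ∥ inner = 25 3d 5c 5c ∥ 2e.
Outer hash (tag): sum = 37+61+92+92+46 = 328; mod 256 = 72 → 48.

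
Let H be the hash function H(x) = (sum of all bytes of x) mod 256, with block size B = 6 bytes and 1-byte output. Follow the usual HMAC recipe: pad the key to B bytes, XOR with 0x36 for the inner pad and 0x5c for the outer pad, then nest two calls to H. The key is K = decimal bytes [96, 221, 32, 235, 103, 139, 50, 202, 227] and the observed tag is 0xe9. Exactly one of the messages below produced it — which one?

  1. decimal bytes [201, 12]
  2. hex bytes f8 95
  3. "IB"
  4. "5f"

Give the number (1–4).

Key decimal bytes [96, 221, 32, 235, 103, 139, 50, 202, 227] = 60 dd 20 eb 67 8b 32 ca e3 is 9 bytes > B = 6, so hash it first: H(key) = 19, then zero-pad to 6 bytes: K' = 19 00 00 00 00 00.
K' ⊕ ipad = 2f 36 36 36 36 36; K' ⊕ opad = 45 5c 5c 5c 5c 5c.
m1: inner = H(2f 36 36 36 36 36 c9 0c) = 12; tag = H(45 5c 5c 5c 5c 5c 12) = 23
m2: inner = H(2f 36 36 36 36 36 f8 95) = ca; tag = H(45 5c 5c 5c 5c 5c ca) = db
m3: inner = H(2f 36 36 36 36 36 49 42) = c8; tag = H(45 5c 5c 5c 5c 5c c8) = d9
m4: inner = H(2f 36 36 36 36 36 35 66) = d8; tag = H(45 5c 5c 5c 5c 5c d8) = e9 ← matches

4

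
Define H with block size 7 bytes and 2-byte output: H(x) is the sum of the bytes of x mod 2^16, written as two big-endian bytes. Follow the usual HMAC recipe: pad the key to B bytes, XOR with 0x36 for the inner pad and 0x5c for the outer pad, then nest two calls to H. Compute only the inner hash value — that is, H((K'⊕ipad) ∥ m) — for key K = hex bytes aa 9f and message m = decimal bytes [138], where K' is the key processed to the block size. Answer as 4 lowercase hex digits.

Key hex bytes aa 9f is 2 bytes ≤ B = 7; zero-pad to 7 bytes: K' = aa 9f 00 00 00 00 00.
K' ⊕ ipad = 9c a9 36 36 36 36 36.
Inner input = 9c a9 36 36 36 36 36 ∥ 8a.
Inner hash: sum = 156+169+54+54+54+54+54+138 = 733 → 02 dd.

02dd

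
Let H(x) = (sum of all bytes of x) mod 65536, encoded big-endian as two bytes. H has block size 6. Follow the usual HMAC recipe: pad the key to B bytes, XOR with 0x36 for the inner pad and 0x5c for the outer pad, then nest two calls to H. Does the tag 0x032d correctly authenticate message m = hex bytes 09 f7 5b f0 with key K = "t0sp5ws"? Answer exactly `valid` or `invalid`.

Key "t0sp5ws" = 74 30 73 70 35 77 73 is 7 bytes > B = 6, so hash it first: H(key) = 02 a6, then zero-pad to 6 bytes: K' = 02 a6 00 00 00 00.
K' ⊕ ipad = 34 90 36 36 36 36; K' ⊕ opad = 5e fa 5c 5c 5c 5c.
Inner hash: sum = 52+144+54+54+54+54+9+247+91+240 = 999 → 03 e7.
Outer hash (recomputed tag): sum = 94+250+92+92+92+92+3+231 = 946 → 03 b2.
Recomputed tag = 03b2; claimed = 032d → mismatch.

invalid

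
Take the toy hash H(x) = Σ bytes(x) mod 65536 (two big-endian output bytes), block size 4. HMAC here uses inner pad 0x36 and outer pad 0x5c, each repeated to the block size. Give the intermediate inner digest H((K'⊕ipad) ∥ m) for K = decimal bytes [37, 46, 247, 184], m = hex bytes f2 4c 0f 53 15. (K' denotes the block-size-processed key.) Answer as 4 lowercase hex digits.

032f

Key decimal bytes [37, 46, 247, 184] = 25 2e f7 b8 is exactly B = 4 bytes: K' = 25 2e f7 b8.
K' ⊕ ipad = 13 18 c1 8e.
Inner input = 13 18 c1 8e ∥ f2 4c 0f 53 15.
Inner hash: sum = 19+24+193+142+242+76+15+83+21 = 815 → 03 2f.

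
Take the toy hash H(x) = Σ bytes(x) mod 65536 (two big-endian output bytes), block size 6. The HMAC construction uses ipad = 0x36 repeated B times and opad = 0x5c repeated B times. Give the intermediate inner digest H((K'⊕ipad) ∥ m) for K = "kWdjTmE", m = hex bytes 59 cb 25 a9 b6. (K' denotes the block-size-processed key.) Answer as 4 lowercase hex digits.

Key "kWdjTmE" = 6b 57 64 6a 54 6d 45 is 7 bytes > B = 6, so hash it first: H(key) = 02 96, then zero-pad to 6 bytes: K' = 02 96 00 00 00 00.
K' ⊕ ipad = 34 a0 36 36 36 36.
Inner input = 34 a0 36 36 36 36 ∥ 59 cb 25 a9 b6.
Inner hash: sum = 52+160+54+54+54+54+89+203+37+169+182 = 1108 → 04 54.

0454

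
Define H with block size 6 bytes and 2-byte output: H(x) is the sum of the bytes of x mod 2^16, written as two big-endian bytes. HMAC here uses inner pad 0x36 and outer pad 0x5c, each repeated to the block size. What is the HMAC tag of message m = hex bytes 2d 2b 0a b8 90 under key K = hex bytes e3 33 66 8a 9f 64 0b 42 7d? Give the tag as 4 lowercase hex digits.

Key hex bytes e3 33 66 8a 9f 64 0b 42 7d is 9 bytes > B = 6, so hash it first: H(key) = 03 d3, then zero-pad to 6 bytes: K' = 03 d3 00 00 00 00.
K' ⊕ ipad = 35 e5 36 36 36 36.  K' ⊕ opad = 5f 8f 5c 5c 5c 5c.
Inner input = (K'⊕ipad) ∥ m = 35 e5 36 36 36 36 ∥ 2d 2b 0a b8 90.
Inner hash: sum = 53+229+54+54+54+54+45+43+10+184+144 = 924 → 03 9c.
Outer input = (K'⊕opad) ∥ inner = 5f 8f 5c 5c 5c 5c ∥ 03 9c.
Outer hash (tag): sum = 95+143+92+92+92+92+3+156 = 765 → 02 fd.

02fd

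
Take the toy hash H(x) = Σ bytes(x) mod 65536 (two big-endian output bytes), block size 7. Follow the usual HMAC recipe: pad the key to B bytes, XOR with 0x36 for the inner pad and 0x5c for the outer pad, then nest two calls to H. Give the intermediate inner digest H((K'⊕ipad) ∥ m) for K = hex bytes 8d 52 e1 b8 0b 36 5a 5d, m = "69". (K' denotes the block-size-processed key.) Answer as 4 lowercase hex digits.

01f8

Key hex bytes 8d 52 e1 b8 0b 36 5a 5d is 8 bytes > B = 7, so hash it first: H(key) = 03 70, then zero-pad to 7 bytes: K' = 03 70 00 00 00 00 00.
K' ⊕ ipad = 35 46 36 36 36 36 36.
Inner input = 35 46 36 36 36 36 36 ∥ 36 39.
Inner hash: sum = 53+70+54+54+54+54+54+54+57 = 504 → 01 f8.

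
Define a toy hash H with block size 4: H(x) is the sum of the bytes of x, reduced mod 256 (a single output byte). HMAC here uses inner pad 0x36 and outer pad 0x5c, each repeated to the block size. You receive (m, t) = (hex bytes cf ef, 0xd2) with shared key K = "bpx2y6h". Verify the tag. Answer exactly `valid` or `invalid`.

invalid

Key "bpx2y6h" = 62 70 78 32 79 36 68 is 7 bytes > B = 4, so hash it first: H(key) = 93, then zero-pad to 4 bytes: K' = 93 00 00 00.
K' ⊕ ipad = a5 36 36 36; K' ⊕ opad = cf 5c 5c 5c.
Inner hash: sum = 165+54+54+54+207+239 = 773; mod 256 = 5 → 05.
Outer hash (recomputed tag): sum = 207+92+92+92+5 = 488; mod 256 = 232 → e8.
Recomputed tag = e8; claimed = d2 → mismatch.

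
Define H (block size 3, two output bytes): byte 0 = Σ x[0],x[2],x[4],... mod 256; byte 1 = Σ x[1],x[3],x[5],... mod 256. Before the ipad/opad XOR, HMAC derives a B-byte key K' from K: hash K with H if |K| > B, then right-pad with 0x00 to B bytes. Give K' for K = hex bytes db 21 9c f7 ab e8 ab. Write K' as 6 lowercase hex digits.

|K| = 7 > B = 3, so first hash the key.
H(K): even-index sum = 717 mod 256 = 205; odd-index sum = 512 mod 256 = 0 → cd 00.
Zero-pad H(K) = cd 00 to 3 bytes: K' = cd 00 00.

cd0000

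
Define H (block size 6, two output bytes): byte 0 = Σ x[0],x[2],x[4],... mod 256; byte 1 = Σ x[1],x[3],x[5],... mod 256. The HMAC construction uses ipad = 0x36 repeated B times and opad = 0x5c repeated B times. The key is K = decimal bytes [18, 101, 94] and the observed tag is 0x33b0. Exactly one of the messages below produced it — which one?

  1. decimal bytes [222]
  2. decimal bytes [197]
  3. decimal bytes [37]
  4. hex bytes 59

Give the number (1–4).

2

Key decimal bytes [18, 101, 94] = 12 65 5e is 3 bytes ≤ B = 6; zero-pad to 6 bytes: K' = 12 65 5e 00 00 00.
K' ⊕ ipad = 24 53 68 36 36 36; K' ⊕ opad = 4e 39 02 5c 5c 5c.
m1: inner = H(24 53 68 36 36 36 de) = a0 bf; tag = H(4e 39 02 5c 5c 5c a0 bf) = 4cb0
m2: inner = H(24 53 68 36 36 36 c5) = 87 bf; tag = H(4e 39 02 5c 5c 5c 87 bf) = 33b0 ← matches
m3: inner = H(24 53 68 36 36 36 25) = e7 bf; tag = H(4e 39 02 5c 5c 5c e7 bf) = 93b0
m4: inner = H(24 53 68 36 36 36 59) = 1b bf; tag = H(4e 39 02 5c 5c 5c 1b bf) = c7b0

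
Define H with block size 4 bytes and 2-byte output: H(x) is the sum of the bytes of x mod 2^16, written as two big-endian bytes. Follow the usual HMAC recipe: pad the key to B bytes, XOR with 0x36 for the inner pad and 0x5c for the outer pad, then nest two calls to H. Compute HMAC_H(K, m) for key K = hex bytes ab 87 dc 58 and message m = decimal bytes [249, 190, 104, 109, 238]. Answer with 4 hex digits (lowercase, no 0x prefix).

027c

Key hex bytes ab 87 dc 58 is exactly B = 4 bytes: K' = ab 87 dc 58.
K' ⊕ ipad = 9d b1 ea 6e.  K' ⊕ opad = f7 db 80 04.
Inner input = (K'⊕ipad) ∥ m = 9d b1 ea 6e ∥ f9 be 68 6d ee.
Inner hash: sum = 157+177+234+110+249+190+104+109+238 = 1568 → 06 20.
Outer input = (K'⊕opad) ∥ inner = f7 db 80 04 ∥ 06 20.
Outer hash (tag): sum = 247+219+128+4+6+32 = 636 → 02 7c.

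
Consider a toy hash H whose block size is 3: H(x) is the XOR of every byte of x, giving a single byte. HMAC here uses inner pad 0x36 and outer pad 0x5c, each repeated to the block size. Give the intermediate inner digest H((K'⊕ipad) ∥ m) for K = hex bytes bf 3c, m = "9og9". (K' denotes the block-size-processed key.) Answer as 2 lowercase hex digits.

Key hex bytes bf 3c is 2 bytes ≤ B = 3; zero-pad to 3 bytes: K' = bf 3c 00.
K' ⊕ ipad = 89 0a 36.
Inner input = 89 0a 36 ∥ 39 6f 67 39.
Inner hash: XOR 89⊕0a⊕36⊕39⊕6f⊕67⊕39 = bd.

bd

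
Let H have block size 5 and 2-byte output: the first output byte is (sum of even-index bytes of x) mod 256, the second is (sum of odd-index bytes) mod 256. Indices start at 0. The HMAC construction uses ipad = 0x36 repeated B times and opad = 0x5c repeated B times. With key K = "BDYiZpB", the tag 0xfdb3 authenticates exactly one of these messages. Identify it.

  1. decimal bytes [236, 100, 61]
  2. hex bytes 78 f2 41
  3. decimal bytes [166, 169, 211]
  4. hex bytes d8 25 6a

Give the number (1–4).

3

Key "BDYiZpB" = 42 44 59 69 5a 70 42 is 7 bytes > B = 5, so hash it first: H(key) = 37 1d, then zero-pad to 5 bytes: K' = 37 1d 00 00 00.
K' ⊕ ipad = 01 2b 36 36 36; K' ⊕ opad = 6b 41 5c 5c 5c.
m1: inner = H(01 2b 36 36 36 ec 64 3d) = d1 8a; tag = H(6b 41 5c 5c 5c d1 8a) = ad6e
m2: inner = H(01 2b 36 36 36 78 f2 41) = 5f 1a; tag = H(6b 41 5c 5c 5c 5f 1a) = 3dfc
m3: inner = H(01 2b 36 36 36 a6 a9 d3) = 16 da; tag = H(6b 41 5c 5c 5c 16 da) = fdb3 ← matches
m4: inner = H(01 2b 36 36 36 d8 25 6a) = 92 a3; tag = H(6b 41 5c 5c 5c 92 a3) = c62f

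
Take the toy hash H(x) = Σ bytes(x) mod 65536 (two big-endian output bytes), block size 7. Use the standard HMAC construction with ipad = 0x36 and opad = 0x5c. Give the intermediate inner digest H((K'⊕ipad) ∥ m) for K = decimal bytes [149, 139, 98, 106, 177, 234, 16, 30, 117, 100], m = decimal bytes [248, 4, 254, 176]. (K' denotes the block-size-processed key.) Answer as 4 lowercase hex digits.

04a2

Key decimal bytes [149, 139, 98, 106, 177, 234, 16, 30, 117, 100] = 95 8b 62 6a b1 ea 10 1e 75 64 is 10 bytes > B = 7, so hash it first: H(key) = 04 8e, then zero-pad to 7 bytes: K' = 04 8e 00 00 00 00 00.
K' ⊕ ipad = 32 b8 36 36 36 36 36.
Inner input = 32 b8 36 36 36 36 36 ∥ f8 04 fe b0.
Inner hash: sum = 50+184+54+54+54+54+54+248+4+254+176 = 1186 → 04 a2.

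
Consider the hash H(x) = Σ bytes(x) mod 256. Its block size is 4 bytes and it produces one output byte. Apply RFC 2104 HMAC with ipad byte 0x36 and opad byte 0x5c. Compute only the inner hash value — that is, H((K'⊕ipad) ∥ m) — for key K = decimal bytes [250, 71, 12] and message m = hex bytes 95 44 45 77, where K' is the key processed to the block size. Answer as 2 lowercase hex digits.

Key decimal bytes [250, 71, 12] = fa 47 0c is 3 bytes ≤ B = 4; zero-pad to 4 bytes: K' = fa 47 0c 00.
K' ⊕ ipad = cc 71 3a 36.
Inner input = cc 71 3a 36 ∥ 95 44 45 77.
Inner hash: sum = 204+113+58+54+149+68+69+119 = 834; mod 256 = 66 → 42.

42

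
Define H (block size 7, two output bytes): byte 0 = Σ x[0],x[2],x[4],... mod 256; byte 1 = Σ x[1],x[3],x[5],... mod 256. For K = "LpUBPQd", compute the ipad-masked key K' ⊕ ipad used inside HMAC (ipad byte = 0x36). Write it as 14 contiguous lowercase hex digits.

7a466374666752

Key "LpUBPQd" = 4c 70 55 42 50 51 64 is exactly B = 7 bytes: K' = 4c 70 55 42 50 51 64.
XOR each byte with 0x36: 4c⊕36=7a, 70⊕36=46, 55⊕36=63, 42⊕36=74, 50⊕36=66, 51⊕36=67, 64⊕36=52.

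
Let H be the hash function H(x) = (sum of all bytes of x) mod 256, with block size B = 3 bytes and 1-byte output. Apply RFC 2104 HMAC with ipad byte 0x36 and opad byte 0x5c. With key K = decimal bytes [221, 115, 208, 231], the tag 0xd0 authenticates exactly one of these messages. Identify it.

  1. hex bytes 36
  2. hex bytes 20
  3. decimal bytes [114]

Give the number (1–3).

2

Key decimal bytes [221, 115, 208, 231] = dd 73 d0 e7 is 4 bytes > B = 3, so hash it first: H(key) = 07, then zero-pad to 3 bytes: K' = 07 00 00.
K' ⊕ ipad = 31 36 36; K' ⊕ opad = 5b 5c 5c.
m1: inner = H(31 36 36 36) = d3; tag = H(5b 5c 5c d3) = e6
m2: inner = H(31 36 36 20) = bd; tag = H(5b 5c 5c bd) = d0 ← matches
m3: inner = H(31 36 36 72) = 0f; tag = H(5b 5c 5c 0f) = 22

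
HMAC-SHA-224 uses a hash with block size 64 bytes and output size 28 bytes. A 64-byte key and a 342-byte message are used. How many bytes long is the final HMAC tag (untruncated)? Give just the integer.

The tag is one SHA-224 digest: 28 bytes.

28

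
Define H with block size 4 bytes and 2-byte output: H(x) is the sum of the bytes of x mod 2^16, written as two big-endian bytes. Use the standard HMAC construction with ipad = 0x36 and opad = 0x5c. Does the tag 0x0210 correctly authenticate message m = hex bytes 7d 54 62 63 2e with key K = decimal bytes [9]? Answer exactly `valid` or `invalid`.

valid

Key decimal bytes [9] = 09 is 1 byte ≤ B = 4; zero-pad to 4 bytes: K' = 09 00 00 00.
K' ⊕ ipad = 3f 36 36 36; K' ⊕ opad = 55 5c 5c 5c.
Inner hash: sum = 63+54+54+54+125+84+98+99+46 = 677 → 02 a5.
Outer hash (recomputed tag): sum = 85+92+92+92+2+165 = 528 → 02 10.
Recomputed tag = 0210; claimed = 0210 → match.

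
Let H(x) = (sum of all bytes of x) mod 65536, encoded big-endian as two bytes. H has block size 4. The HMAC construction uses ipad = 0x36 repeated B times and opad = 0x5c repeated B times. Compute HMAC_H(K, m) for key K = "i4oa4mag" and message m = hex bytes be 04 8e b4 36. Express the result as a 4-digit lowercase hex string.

025d

Key "i4oa4mag" = 69 34 6f 61 34 6d 61 67 is 8 bytes > B = 4, so hash it first: H(key) = 02 d6, then zero-pad to 4 bytes: K' = 02 d6 00 00.
K' ⊕ ipad = 34 e0 36 36.  K' ⊕ opad = 5e 8a 5c 5c.
Inner input = (K'⊕ipad) ∥ m = 34 e0 36 36 ∥ be 04 8e b4 36.
Inner hash: sum = 52+224+54+54+190+4+142+180+54 = 954 → 03 ba.
Outer input = (K'⊕opad) ∥ inner = 5e 8a 5c 5c ∥ 03 ba.
Outer hash (tag): sum = 94+138+92+92+3+186 = 605 → 02 5d.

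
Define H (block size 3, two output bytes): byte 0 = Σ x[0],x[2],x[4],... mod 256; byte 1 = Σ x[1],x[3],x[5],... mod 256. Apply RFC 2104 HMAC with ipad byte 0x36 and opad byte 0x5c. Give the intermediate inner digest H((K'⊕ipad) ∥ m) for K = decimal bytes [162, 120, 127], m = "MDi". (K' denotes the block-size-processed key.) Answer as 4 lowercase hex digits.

Key decimal bytes [162, 120, 127] = a2 78 7f is exactly B = 3 bytes: K' = a2 78 7f.
K' ⊕ ipad = 94 4e 49.
Inner input = 94 4e 49 ∥ 4d 44 69.
Inner hash: even-index sum = 289 mod 256 = 33; odd-index sum = 260 mod 256 = 4 → 21 04.

2104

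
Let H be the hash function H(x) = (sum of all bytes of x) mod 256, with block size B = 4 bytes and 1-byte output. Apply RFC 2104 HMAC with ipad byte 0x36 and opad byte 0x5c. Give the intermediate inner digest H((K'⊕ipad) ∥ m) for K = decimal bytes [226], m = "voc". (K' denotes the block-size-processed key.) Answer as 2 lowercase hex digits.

be

Key decimal bytes [226] = e2 is 1 byte ≤ B = 4; zero-pad to 4 bytes: K' = e2 00 00 00.
K' ⊕ ipad = d4 36 36 36.
Inner input = d4 36 36 36 ∥ 76 6f 63.
Inner hash: sum = 212+54+54+54+118+111+99 = 702; mod 256 = 190 → be.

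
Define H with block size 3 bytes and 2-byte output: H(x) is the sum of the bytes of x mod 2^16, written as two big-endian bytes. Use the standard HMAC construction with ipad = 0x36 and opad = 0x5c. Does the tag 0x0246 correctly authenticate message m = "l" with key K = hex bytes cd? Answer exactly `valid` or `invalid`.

Key hex bytes cd is 1 byte ≤ B = 3; zero-pad to 3 bytes: K' = cd 00 00.
K' ⊕ ipad = fb 36 36; K' ⊕ opad = 91 5c 5c.
Inner hash: sum = 251+54+54+108 = 467 → 01 d3.
Outer hash (recomputed tag): sum = 145+92+92+1+211 = 541 → 02 1d.
Recomputed tag = 021d; claimed = 0246 → mismatch.

invalid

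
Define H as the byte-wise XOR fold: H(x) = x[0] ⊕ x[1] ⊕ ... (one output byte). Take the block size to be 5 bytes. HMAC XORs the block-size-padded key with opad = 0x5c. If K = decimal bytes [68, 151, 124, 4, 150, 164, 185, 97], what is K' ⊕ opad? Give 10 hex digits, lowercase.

Key decimal bytes [68, 151, 124, 4, 150, 164, 185, 97] = 44 97 7c 04 96 a4 b9 61 is 8 bytes > B = 5, so hash it first: H(key) = 41, then zero-pad to 5 bytes: K' = 41 00 00 00 00.
XOR each byte with 0x5c: 41⊕5c=1d, 00⊕5c=5c, 00⊕5c=5c, 00⊕5c=5c, 00⊕5c=5c.

1d5c5c5c5c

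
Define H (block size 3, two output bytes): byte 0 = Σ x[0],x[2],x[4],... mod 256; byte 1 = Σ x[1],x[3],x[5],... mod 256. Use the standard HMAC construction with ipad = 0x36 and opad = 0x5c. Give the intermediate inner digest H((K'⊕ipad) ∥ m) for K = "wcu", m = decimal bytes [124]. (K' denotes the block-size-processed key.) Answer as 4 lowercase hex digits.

84d1

Key "wcu" = 77 63 75 is exactly B = 3 bytes: K' = 77 63 75.
K' ⊕ ipad = 41 55 43.
Inner input = 41 55 43 ∥ 7c.
Inner hash: even-index sum = 132 mod 256 = 132; odd-index sum = 209 mod 256 = 209 → 84 d1.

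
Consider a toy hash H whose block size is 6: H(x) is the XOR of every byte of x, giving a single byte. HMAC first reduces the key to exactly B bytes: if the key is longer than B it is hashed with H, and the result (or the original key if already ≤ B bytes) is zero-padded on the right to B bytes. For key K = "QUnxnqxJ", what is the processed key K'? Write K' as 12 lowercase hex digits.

|K| = 8 > B = 6, so first hash the key.
H(K): XOR 51⊕55⊕6e⊕78⊕6e⊕71⊕78⊕4a = 3f.
Zero-pad H(K) = 3f to 6 bytes: K' = 3f 00 00 00 00 00.

3f0000000000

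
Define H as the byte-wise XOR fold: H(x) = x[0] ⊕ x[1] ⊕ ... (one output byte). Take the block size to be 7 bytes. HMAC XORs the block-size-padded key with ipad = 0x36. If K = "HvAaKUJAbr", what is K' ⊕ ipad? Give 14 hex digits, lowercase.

Key "HvAaKUJAbr" = 48 76 41 61 4b 55 4a 41 62 72 is 10 bytes > B = 7, so hash it first: H(key) = 1b, then zero-pad to 7 bytes: K' = 1b 00 00 00 00 00 00.
XOR each byte with 0x36: 1b⊕36=2d, 00⊕36=36, 00⊕36=36, 00⊕36=36, 00⊕36=36, 00⊕36=36, 00⊕36=36.

2d363636363636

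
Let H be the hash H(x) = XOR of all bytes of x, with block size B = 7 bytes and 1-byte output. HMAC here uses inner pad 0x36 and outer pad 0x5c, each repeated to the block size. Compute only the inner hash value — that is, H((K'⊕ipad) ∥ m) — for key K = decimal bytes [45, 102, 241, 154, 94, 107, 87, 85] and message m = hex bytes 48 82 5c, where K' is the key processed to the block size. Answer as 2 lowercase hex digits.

Key decimal bytes [45, 102, 241, 154, 94, 107, 87, 85] = 2d 66 f1 9a 5e 6b 57 55 is 8 bytes > B = 7, so hash it first: H(key) = 17, then zero-pad to 7 bytes: K' = 17 00 00 00 00 00 00.
K' ⊕ ipad = 21 36 36 36 36 36 36.
Inner input = 21 36 36 36 36 36 36 ∥ 48 82 5c.
Inner hash: XOR 21⊕36⊕36⊕36⊕36⊕36⊕36⊕48⊕82⊕5c = b7.

b7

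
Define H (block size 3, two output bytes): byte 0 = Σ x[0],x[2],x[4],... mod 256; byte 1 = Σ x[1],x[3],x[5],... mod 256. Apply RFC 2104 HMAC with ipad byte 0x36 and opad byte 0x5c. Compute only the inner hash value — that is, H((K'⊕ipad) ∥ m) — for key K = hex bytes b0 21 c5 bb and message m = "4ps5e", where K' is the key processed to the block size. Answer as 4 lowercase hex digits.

Key hex bytes b0 21 c5 bb is 4 bytes > B = 3, so hash it first: H(key) = 75 dc, then zero-pad to 3 bytes: K' = 75 dc 00.
K' ⊕ ipad = 43 ea 36.
Inner input = 43 ea 36 ∥ 34 70 73 35 65.
Inner hash: even-index sum = 286 mod 256 = 30; odd-index sum = 502 mod 256 = 246 → 1e f6.

1ef6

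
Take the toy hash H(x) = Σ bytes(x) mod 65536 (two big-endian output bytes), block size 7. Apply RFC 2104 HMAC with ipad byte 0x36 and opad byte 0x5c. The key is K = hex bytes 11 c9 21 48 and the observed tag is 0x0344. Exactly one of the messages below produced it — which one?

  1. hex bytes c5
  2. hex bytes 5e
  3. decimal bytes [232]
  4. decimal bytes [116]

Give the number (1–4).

Key hex bytes 11 c9 21 48 is 4 bytes ≤ B = 7; zero-pad to 7 bytes: K' = 11 c9 21 48 00 00 00.
K' ⊕ ipad = 27 ff 17 7e 36 36 36; K' ⊕ opad = 4d 95 7d 14 5c 5c 5c.
m1: inner = H(27 ff 17 7e 36 36 36 c5) = 03 22; tag = H(4d 95 7d 14 5c 5c 5c 03 22) = 02ac
m2: inner = H(27 ff 17 7e 36 36 36 5e) = 02 bb; tag = H(4d 95 7d 14 5c 5c 5c 02 bb) = 0344 ← matches
m3: inner = H(27 ff 17 7e 36 36 36 e8) = 03 45; tag = H(4d 95 7d 14 5c 5c 5c 03 45) = 02cf
m4: inner = H(27 ff 17 7e 36 36 36 74) = 02 d1; tag = H(4d 95 7d 14 5c 5c 5c 02 d1) = 035a

2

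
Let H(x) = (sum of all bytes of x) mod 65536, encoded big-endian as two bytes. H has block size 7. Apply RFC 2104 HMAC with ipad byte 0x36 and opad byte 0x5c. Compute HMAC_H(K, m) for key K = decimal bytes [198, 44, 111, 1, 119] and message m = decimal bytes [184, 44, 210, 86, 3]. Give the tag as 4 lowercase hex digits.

02d7

Key decimal bytes [198, 44, 111, 1, 119] = c6 2c 6f 01 77 is 5 bytes ≤ B = 7; zero-pad to 7 bytes: K' = c6 2c 6f 01 77 00 00.
K' ⊕ ipad = f0 1a 59 37 41 36 36.  K' ⊕ opad = 9a 70 33 5d 2b 5c 5c.
Inner input = (K'⊕ipad) ∥ m = f0 1a 59 37 41 36 36 ∥ b8 2c d2 56 03.
Inner hash: sum = 240+26+89+55+65+54+54+184+44+210+86+3 = 1110 → 04 56.
Outer input = (K'⊕opad) ∥ inner = 9a 70 33 5d 2b 5c 5c ∥ 04 56.
Outer hash (tag): sum = 154+112+51+93+43+92+92+4+86 = 727 → 02 d7.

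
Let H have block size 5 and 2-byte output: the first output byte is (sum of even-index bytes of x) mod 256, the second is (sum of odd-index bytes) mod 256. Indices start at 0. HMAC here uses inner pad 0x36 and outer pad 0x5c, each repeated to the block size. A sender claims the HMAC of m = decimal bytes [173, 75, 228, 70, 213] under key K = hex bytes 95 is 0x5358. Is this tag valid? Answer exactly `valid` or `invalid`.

valid

Key hex bytes 95 is 1 byte ≤ B = 5; zero-pad to 5 bytes: K' = 95 00 00 00 00.
K' ⊕ ipad = a3 36 36 36 36; K' ⊕ opad = c9 5c 5c 5c 5c.
Inner hash: even-index sum = 416 mod 256 = 160; odd-index sum = 722 mod 256 = 210 → a0 d2.
Outer hash (recomputed tag): even-index sum = 595 mod 256 = 83; odd-index sum = 344 mod 256 = 88 → 53 58.
Recomputed tag = 5358; claimed = 5358 → match.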